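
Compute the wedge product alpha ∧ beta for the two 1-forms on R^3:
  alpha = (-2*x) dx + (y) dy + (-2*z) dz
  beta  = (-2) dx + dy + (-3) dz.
alpha ∧ beta = (-2*x + 2*y) dx ∧ dy + (6*x - 4*z) dx ∧ dz + (-3*y + 2*z) dy ∧ dz

Distribute the wedge, using dx_i ∧ dx_j = -dx_j ∧ dx_i and dx_i ∧ dx_i = 0. For each pair (i, j) with i < j, the coefficient of dx_i ∧ dx_j in alpha ∧ beta is (alpha_i * beta_j - alpha_j * beta_i). Collecting: alpha ∧ beta = (-2*x + 2*y) dx ∧ dy + (6*x - 4*z) dx ∧ dz + (-3*y + 2*z) dy ∧ dz.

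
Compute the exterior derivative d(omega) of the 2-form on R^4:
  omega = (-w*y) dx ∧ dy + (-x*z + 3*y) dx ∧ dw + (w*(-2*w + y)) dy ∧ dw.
d(omega) = (-y - 3) dx ∧ dy ∧ dw + (x) dx ∧ dz ∧ dw

For a 2-form omega = sum_{i<j} g_{ij} dx_i ∧ dx_j, the exterior derivative is
  d(omega) = sum_{i<j} d(g_{ij}) ∧ dx_i ∧ dx_j = sum_{i<j, k} (∂g_{ij}/∂x_k) dx_k ∧ dx_i ∧ dx_j.
Expand each term, using dx_k ∧ dx_i ∧ dx_j = sgn(permutation) dx_{(a)} ∧ dx_{(b)} ∧ dx_{(c)} with (a < b < c) sorted:
  d(-w*y) includes (∂/∂w)(-w*y) dw = (-y) dw, which multiplied by dx ∧ dy gives (-y) dx ∧ dy ∧ dw
  d(-x*z + 3*y) includes (∂/∂y)(-x*z + 3*y) dy = (3) dy, which multiplied by dx ∧ dw gives (-3) dx ∧ dy ∧ dw
  d(-x*z + 3*y) includes (∂/∂z)(-x*z + 3*y) dz = (-x) dz, which multiplied by dx ∧ dw gives (x) dx ∧ dz ∧ dw
Collecting like 3-forms: d(omega) = (-y - 3) dx ∧ dy ∧ dw + (x) dx ∧ dz ∧ dw.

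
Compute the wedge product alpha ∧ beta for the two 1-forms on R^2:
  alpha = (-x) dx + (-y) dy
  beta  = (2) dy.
alpha ∧ beta = (-2*x) dx ∧ dy

Distribute the wedge, using dx_i ∧ dx_j = -dx_j ∧ dx_i and dx_i ∧ dx_i = 0. For each pair (i, j) with i < j, the coefficient of dx_i ∧ dx_j in alpha ∧ beta is (alpha_i * beta_j - alpha_j * beta_i). Collecting: alpha ∧ beta = (-2*x) dx ∧ dy.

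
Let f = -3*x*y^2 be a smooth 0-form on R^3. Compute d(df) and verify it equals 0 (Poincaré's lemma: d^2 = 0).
d(df) = 0

Step 1: df = sum_i (∂f/∂x_i) dx_i = (-3*y^2) dx + (-6*x*y) dy + (0) dz.
Step 2: Apply d again. Using the 1-form formula, the coefficient of dx ∧ dy in d(df) is ∂^2 f/∂x ∂y - ∂^2 f/∂y ∂x = (-6*y) - (-6*y) = 0 (equality of mixed partials for smooth f).
Similarly for dx ∧ dz and dy ∧ dz — all coefficients vanish. So d(df) = 0.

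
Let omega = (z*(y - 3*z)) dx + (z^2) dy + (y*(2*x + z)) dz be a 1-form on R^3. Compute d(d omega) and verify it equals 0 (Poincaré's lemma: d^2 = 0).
d(d omega) = 0

Step 1: d omega = sum_{i<j} (∂f_j/∂x_i - ∂f_i/∂x_j) dx_i ∧ dx_j:
  coeff of dx ∧ dy: -z
  coeff of dx ∧ dz: y + 6*z
  coeff of dy ∧ dz: 2*x - z
Step 2: Apply d again to each 2-form coefficient. The only possible 3-form in R^3 is dx ∧ dy ∧ dz, with coefficient
  ∂(coeff of dy∧dz)/∂x - ∂(coeff of dx∧dz)/∂y + ∂(coeff of dx∧dy)/∂z
  = ∂/∂x (2*x - z) - ∂/∂y (y + 6*z) + ∂/∂z (-z).
Each of these terms simplifies to sums of mixed partials that cancel in pairs. The result is 0 (by equality of mixed partials for smooth functions — Schwarz / Clairaut).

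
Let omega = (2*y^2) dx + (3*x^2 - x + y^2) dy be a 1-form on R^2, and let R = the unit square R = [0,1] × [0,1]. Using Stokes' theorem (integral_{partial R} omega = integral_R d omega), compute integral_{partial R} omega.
integral_(partial R) omega = 0

Stokes: integral_partial_R omega = integral_R d omega with d omega = (∂Q/∂x - ∂P/∂y) dx ∧ dy.
  ∂Q/∂x = 6*x - 1
  ∂P/∂y = 4*y
  integrand = ∂Q/∂x - ∂P/∂y = 6*x - 4*y - 1.
Integrating over R: integral_0^1 integral_0^1 (6*x - 4*y - 1) dx dy = 0.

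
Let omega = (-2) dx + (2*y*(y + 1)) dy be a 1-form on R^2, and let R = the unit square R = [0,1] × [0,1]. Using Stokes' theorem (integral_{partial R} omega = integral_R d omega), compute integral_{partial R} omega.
integral_(partial R) omega = 0

Stokes: integral_partial_R omega = integral_R d omega with d omega = (∂Q/∂x - ∂P/∂y) dx ∧ dy.
  ∂Q/∂x = 0
  ∂P/∂y = 0
  integrand = ∂Q/∂x - ∂P/∂y = 0.
Integrating over R: integral_0^1 integral_0^1 (0) dx dy = 0.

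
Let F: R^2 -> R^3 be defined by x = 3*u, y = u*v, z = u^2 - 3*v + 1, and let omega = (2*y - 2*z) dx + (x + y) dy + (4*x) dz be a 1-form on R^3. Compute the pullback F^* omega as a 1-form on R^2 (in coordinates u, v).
F^* omega = (18*u^2 + u*v^2 + 9*u*v + 18*v - 6) du + (u*(u*v + 3*u - 36)) dv

Using F^*(f dg) = (f ∘ F) d(g ∘ F), substitute each coordinate x_i by F_i(u, v) in f_i, and replace dx_i by d F_i = (∂F_i/∂u) du + (∂F_i/∂v) dv.
  For the x component: f_1(F) = -2*u^2 + 2*u*v + 6*v - 2; d F_1 = (3) du + (0) dv
  For the y component: f_2(F) = u*(v + 3); d F_2 = (v) du + (u) dv
  For the z component: f_3(F) = 12*u; d F_3 = (2*u) du + (-3) dv
Combining and collecting du, dv coefficients:
  coeff of du: 18*u^2 + u*v^2 + 9*u*v + 18*v - 6
  coeff of dv: u*(u*v + 3*u - 36)
F^* omega = (18*u^2 + u*v^2 + 9*u*v + 18*v - 6) du + (u*(u*v + 3*u - 36)) dv.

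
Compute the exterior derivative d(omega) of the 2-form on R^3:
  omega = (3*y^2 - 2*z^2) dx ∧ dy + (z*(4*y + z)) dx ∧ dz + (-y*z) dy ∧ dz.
d(omega) = (-8*z) dx ∧ dy ∧ dz

For a 2-form omega = sum_{i<j} g_{ij} dx_i ∧ dx_j, the exterior derivative is
  d(omega) = sum_{i<j} d(g_{ij}) ∧ dx_i ∧ dx_j = sum_{i<j, k} (∂g_{ij}/∂x_k) dx_k ∧ dx_i ∧ dx_j.
Expand each term, using dx_k ∧ dx_i ∧ dx_j = sgn(permutation) dx_{(a)} ∧ dx_{(b)} ∧ dx_{(c)} with (a < b < c) sorted:
  d(3*y^2 - 2*z^2) includes (∂/∂z)(3*y^2 - 2*z^2) dz = (-4*z) dz, which multiplied by dx ∧ dy gives (-4*z) dx ∧ dy ∧ dz
  d(z*(4*y + z)) includes (∂/∂y)(z*(4*y + z)) dy = (4*z) dy, which multiplied by dx ∧ dz gives (-4*z) dx ∧ dy ∧ dz
Collecting like 3-forms: d(omega) = (-8*z) dx ∧ dy ∧ dz.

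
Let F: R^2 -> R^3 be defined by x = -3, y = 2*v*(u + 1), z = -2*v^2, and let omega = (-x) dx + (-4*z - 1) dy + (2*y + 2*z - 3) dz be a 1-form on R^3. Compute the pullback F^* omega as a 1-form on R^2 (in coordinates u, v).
F^* omega = (16*v^3 - 2*v) du + (-2*u + 16*v^3 + 12*v - 2) dv

Using F^*(f dg) = (f ∘ F) d(g ∘ F), substitute each coordinate x_i by F_i(u, v) in f_i, and replace dx_i by d F_i = (∂F_i/∂u) du + (∂F_i/∂v) dv.
  For the x component: f_1(F) = 3; d F_1 = (0) du + (0) dv
  For the y component: f_2(F) = 8*v^2 - 1; d F_2 = (2*v) du + (2*u + 2) dv
  For the z component: f_3(F) = 4*u*v - 4*v^2 + 4*v - 3; d F_3 = (0) du + (-4*v) dv
Combining and collecting du, dv coefficients:
  coeff of du: 16*v^3 - 2*v
  coeff of dv: -2*u + 16*v^3 + 12*v - 2
F^* omega = (16*v^3 - 2*v) du + (-2*u + 16*v^3 + 12*v - 2) dv.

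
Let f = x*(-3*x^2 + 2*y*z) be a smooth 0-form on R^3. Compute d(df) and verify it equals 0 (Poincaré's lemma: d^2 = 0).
d(df) = 0

Step 1: df = sum_i (∂f/∂x_i) dx_i = (-9*x^2 + 2*y*z) dx + (2*x*z) dy + (2*x*y) dz.
Step 2: Apply d again. Using the 1-form formula, the coefficient of dx ∧ dy in d(df) is ∂^2 f/∂x ∂y - ∂^2 f/∂y ∂x = (2*z) - (2*z) = 0 (equality of mixed partials for smooth f).
Similarly for dx ∧ dz and dy ∧ dz — all coefficients vanish. So d(df) = 0.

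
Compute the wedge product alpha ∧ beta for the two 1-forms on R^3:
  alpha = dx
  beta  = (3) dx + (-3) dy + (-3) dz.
alpha ∧ beta = (-3) dx ∧ dy + (-3) dx ∧ dz

Distribute the wedge, using dx_i ∧ dx_j = -dx_j ∧ dx_i and dx_i ∧ dx_i = 0. For each pair (i, j) with i < j, the coefficient of dx_i ∧ dx_j in alpha ∧ beta is (alpha_i * beta_j - alpha_j * beta_i). Collecting: alpha ∧ beta = (-3) dx ∧ dy + (-3) dx ∧ dz.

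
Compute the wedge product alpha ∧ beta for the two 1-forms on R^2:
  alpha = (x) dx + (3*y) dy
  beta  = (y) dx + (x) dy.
alpha ∧ beta = (x^2 - 3*y^2) dx ∧ dy

Distribute the wedge, using dx_i ∧ dx_j = -dx_j ∧ dx_i and dx_i ∧ dx_i = 0. For each pair (i, j) with i < j, the coefficient of dx_i ∧ dx_j in alpha ∧ beta is (alpha_i * beta_j - alpha_j * beta_i). Collecting: alpha ∧ beta = (x^2 - 3*y^2) dx ∧ dy.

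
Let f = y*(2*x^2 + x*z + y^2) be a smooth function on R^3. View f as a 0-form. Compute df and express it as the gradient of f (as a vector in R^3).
df = (y*(4*x + z)) dx + (2*x^2 + x*z + 3*y^2) dy + (x*y) dz; grad f = (y*(4*x + z), 2*x^2 + x*z + 3*y^2, x*y)

For a 0-form f, d f = (∂f/∂x) dx + (∂f/∂y) dy + (∂f/∂z) dz. The components of the vector representation are exactly the entries of grad f in Cartesian coordinates:
  ∂f/∂x = y*(4*x + z)
  ∂f/∂y = 2*x^2 + x*z + 3*y^2
  ∂f/∂z = x*y.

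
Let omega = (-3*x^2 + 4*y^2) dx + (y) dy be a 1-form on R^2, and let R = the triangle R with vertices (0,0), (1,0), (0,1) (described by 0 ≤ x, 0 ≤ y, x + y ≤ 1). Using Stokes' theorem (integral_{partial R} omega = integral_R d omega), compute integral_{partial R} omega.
integral_(partial R) omega = -4/3

Stokes: integral_partial_R omega = integral_R d omega with d omega = (∂Q/∂x - ∂P/∂y) dx ∧ dy.
  ∂Q/∂x = 0
  ∂P/∂y = 8*y
  integrand = ∂Q/∂x - ∂P/∂y = -8*y.
Integrating over R: integral_0^1 integral_0^{1-x} (-8*y) dy dx = -4/3.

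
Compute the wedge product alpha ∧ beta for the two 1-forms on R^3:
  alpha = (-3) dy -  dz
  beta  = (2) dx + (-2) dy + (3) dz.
alpha ∧ beta = (6) dx ∧ dy + (-11) dy ∧ dz + (2) dx ∧ dz

Distribute the wedge, using dx_i ∧ dx_j = -dx_j ∧ dx_i and dx_i ∧ dx_i = 0. For each pair (i, j) with i < j, the coefficient of dx_i ∧ dx_j in alpha ∧ beta is (alpha_i * beta_j - alpha_j * beta_i). Collecting: alpha ∧ beta = (6) dx ∧ dy + (-11) dy ∧ dz + (2) dx ∧ dz.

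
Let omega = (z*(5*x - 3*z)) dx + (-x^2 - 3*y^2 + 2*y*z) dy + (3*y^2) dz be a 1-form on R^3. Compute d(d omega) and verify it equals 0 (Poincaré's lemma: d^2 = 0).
d(d omega) = 0

Step 1: d omega = sum_{i<j} (∂f_j/∂x_i - ∂f_i/∂x_j) dx_i ∧ dx_j:
  coeff of dx ∧ dy: -2*x
  coeff of dx ∧ dz: -5*x + 6*z
  coeff of dy ∧ dz: 4*y
Step 2: Apply d again to each 2-form coefficient. The only possible 3-form in R^3 is dx ∧ dy ∧ dz, with coefficient
  ∂(coeff of dy∧dz)/∂x - ∂(coeff of dx∧dz)/∂y + ∂(coeff of dx∧dy)/∂z
  = ∂/∂x (4*y) - ∂/∂y (-5*x + 6*z) + ∂/∂z (-2*x).
Each of these terms simplifies to sums of mixed partials that cancel in pairs. The result is 0 (by equality of mixed partials for smooth functions — Schwarz / Clairaut).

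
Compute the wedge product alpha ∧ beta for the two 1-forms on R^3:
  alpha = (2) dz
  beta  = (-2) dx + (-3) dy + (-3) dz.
alpha ∧ beta = (4) dx ∧ dz + (6) dy ∧ dz

Distribute the wedge, using dx_i ∧ dx_j = -dx_j ∧ dx_i and dx_i ∧ dx_i = 0. For each pair (i, j) with i < j, the coefficient of dx_i ∧ dx_j in alpha ∧ beta is (alpha_i * beta_j - alpha_j * beta_i). Collecting: alpha ∧ beta = (4) dx ∧ dz + (6) dy ∧ dz.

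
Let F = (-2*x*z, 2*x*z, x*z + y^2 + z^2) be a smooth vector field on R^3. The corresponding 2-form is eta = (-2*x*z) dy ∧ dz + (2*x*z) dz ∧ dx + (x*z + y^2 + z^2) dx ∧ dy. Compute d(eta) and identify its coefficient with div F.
d(eta) = (x) dx ∧ dy ∧ dz; div F = x

For a 2-form in R^3 of the form above, applying d gives a 3-form with coefficient ∂P/∂x + ∂Q/∂y + ∂R/∂z:
  ∂P/∂x = -2*z
  ∂Q/∂y = 0
  ∂R/∂z = x + 2*z
Sum = x, which is exactly div F.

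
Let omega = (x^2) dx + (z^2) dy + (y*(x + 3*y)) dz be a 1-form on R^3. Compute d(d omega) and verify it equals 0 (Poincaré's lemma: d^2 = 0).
d(d omega) = 0

Step 1: d omega = sum_{i<j} (∂f_j/∂x_i - ∂f_i/∂x_j) dx_i ∧ dx_j:
  coeff of dx ∧ dy: 0
  coeff of dx ∧ dz: y
  coeff of dy ∧ dz: x + 6*y - 2*z
Step 2: Apply d again to each 2-form coefficient. The only possible 3-form in R^3 is dx ∧ dy ∧ dz, with coefficient
  ∂(coeff of dy∧dz)/∂x - ∂(coeff of dx∧dz)/∂y + ∂(coeff of dx∧dy)/∂z
  = ∂/∂x (x + 6*y - 2*z) - ∂/∂y (y) + ∂/∂z (0).
Each of these terms simplifies to sums of mixed partials that cancel in pairs. The result is 0 (by equality of mixed partials for smooth functions — Schwarz / Clairaut).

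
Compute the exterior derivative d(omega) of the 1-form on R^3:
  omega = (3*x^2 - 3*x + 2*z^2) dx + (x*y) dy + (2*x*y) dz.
d(omega) = (y) dx ∧ dy + (2*y - 4*z) dx ∧ dz + (2*x) dy ∧ dz

For a 1-form omega = sum_i f_i dx_i, the exterior derivative is
  d(omega) = sum_{i < j} (∂f_j/∂x_i - ∂f_i/∂x_j) dx_i ∧ dx_j.
  coefficient of dx ∧ dy: ∂f_2/∂x - ∂f_1/∂y = ∂(x*y)/∂x - ∂(3*x^2 - 3*x + 2*z^2)/∂y = y
  coefficient of dx ∧ dz: ∂f_3/∂x - ∂f_1/∂z = ∂(2*x*y)/∂x - ∂(3*x^2 - 3*x + 2*z^2)/∂z = 2*y - 4*z
  coefficient of dy ∧ dz: ∂f_3/∂y - ∂f_2/∂z = ∂(2*x*y)/∂y - ∂(x*y)/∂z = 2*x
Assembling: d(omega) = (y) dx ∧ dy + (2*y - 4*z) dx ∧ dz + (2*x) dy ∧ dz.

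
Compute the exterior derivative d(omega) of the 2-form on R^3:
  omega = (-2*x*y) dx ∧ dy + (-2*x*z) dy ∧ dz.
d(omega) = (-2*z) dx ∧ dy ∧ dz

For a 2-form omega = sum_{i<j} g_{ij} dx_i ∧ dx_j, the exterior derivative is
  d(omega) = sum_{i<j} d(g_{ij}) ∧ dx_i ∧ dx_j = sum_{i<j, k} (∂g_{ij}/∂x_k) dx_k ∧ dx_i ∧ dx_j.
Expand each term, using dx_k ∧ dx_i ∧ dx_j = sgn(permutation) dx_{(a)} ∧ dx_{(b)} ∧ dx_{(c)} with (a < b < c) sorted:
  d(-2*x*z) includes (∂/∂x)(-2*x*z) dx = (-2*z) dx, which multiplied by dy ∧ dz gives (-2*z) dx ∧ dy ∧ dz
Collecting like 3-forms: d(omega) = (-2*z) dx ∧ dy ∧ dz.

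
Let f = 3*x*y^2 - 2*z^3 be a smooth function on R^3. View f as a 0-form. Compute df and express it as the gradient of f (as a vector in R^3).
df = (3*y^2) dx + (6*x*y) dy + (-6*z^2) dz; grad f = (3*y^2, 6*x*y, -6*z^2)

For a 0-form f, d f = (∂f/∂x) dx + (∂f/∂y) dy + (∂f/∂z) dz. The components of the vector representation are exactly the entries of grad f in Cartesian coordinates:
  ∂f/∂x = 3*y^2
  ∂f/∂y = 6*x*y
  ∂f/∂z = -6*z^2.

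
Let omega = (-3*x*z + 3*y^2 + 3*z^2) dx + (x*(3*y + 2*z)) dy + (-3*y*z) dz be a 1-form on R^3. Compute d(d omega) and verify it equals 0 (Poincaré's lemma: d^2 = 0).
d(d omega) = 0

Step 1: d omega = sum_{i<j} (∂f_j/∂x_i - ∂f_i/∂x_j) dx_i ∧ dx_j:
  coeff of dx ∧ dy: -3*y + 2*z
  coeff of dx ∧ dz: 3*x - 6*z
  coeff of dy ∧ dz: -2*x - 3*z
Step 2: Apply d again to each 2-form coefficient. The only possible 3-form in R^3 is dx ∧ dy ∧ dz, with coefficient
  ∂(coeff of dy∧dz)/∂x - ∂(coeff of dx∧dz)/∂y + ∂(coeff of dx∧dy)/∂z
  = ∂/∂x (-2*x - 3*z) - ∂/∂y (3*x - 6*z) + ∂/∂z (-3*y + 2*z).
Each of these terms simplifies to sums of mixed partials that cancel in pairs. The result is 0 (by equality of mixed partials for smooth functions — Schwarz / Clairaut).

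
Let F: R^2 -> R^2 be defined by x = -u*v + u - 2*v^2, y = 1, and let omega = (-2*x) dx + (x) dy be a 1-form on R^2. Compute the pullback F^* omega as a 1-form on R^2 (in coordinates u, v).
F^* omega = (-2*u*v^2 + 4*u*v - 2*u - 4*v^3 + 4*v^2) du + (-2*u^2*v + 2*u^2 - 12*u*v^2 + 8*u*v - 16*v^3) dv

Using F^*(f dg) = (f ∘ F) d(g ∘ F), substitute each coordinate x_i by F_i(u, v) in f_i, and replace dx_i by d F_i = (∂F_i/∂u) du + (∂F_i/∂v) dv.
  For the x component: f_1(F) = 2*u*v - 2*u + 4*v^2; d F_1 = (1 - v) du + (-u - 4*v) dv
  For the y component: f_2(F) = -u*v + u - 2*v^2; d F_2 = (0) du + (0) dv
Combining and collecting du, dv coefficients:
  coeff of du: -2*u*v^2 + 4*u*v - 2*u - 4*v^3 + 4*v^2
  coeff of dv: -2*u^2*v + 2*u^2 - 12*u*v^2 + 8*u*v - 16*v^3
F^* omega = (-2*u*v^2 + 4*u*v - 2*u - 4*v^3 + 4*v^2) du + (-2*u^2*v + 2*u^2 - 12*u*v^2 + 8*u*v - 16*v^3) dv.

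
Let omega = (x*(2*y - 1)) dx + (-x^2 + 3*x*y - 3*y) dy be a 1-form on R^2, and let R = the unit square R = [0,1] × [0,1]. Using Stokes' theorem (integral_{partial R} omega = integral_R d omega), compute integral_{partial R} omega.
integral_(partial R) omega = -1/2

Stokes: integral_partial_R omega = integral_R d omega with d omega = (∂Q/∂x - ∂P/∂y) dx ∧ dy.
  ∂Q/∂x = -2*x + 3*y
  ∂P/∂y = 2*x
  integrand = ∂Q/∂x - ∂P/∂y = -4*x + 3*y.
Integrating over R: integral_0^1 integral_0^1 (-4*x + 3*y) dx dy = -1/2.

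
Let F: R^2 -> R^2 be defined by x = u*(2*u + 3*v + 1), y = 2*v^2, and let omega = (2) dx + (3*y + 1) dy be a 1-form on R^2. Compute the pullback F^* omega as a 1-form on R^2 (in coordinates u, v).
F^* omega = (8*u + 6*v + 2) du + (6*u + 24*v^3 + 4*v) dv

Using F^*(f dg) = (f ∘ F) d(g ∘ F), substitute each coordinate x_i by F_i(u, v) in f_i, and replace dx_i by d F_i = (∂F_i/∂u) du + (∂F_i/∂v) dv.
  For the x component: f_1(F) = 2; d F_1 = (4*u + 3*v + 1) du + (3*u) dv
  For the y component: f_2(F) = 6*v^2 + 1; d F_2 = (0) du + (4*v) dv
Combining and collecting du, dv coefficients:
  coeff of du: 8*u + 6*v + 2
  coeff of dv: 6*u + 24*v^3 + 4*v
F^* omega = (8*u + 6*v + 2) du + (6*u + 24*v^3 + 4*v) dv.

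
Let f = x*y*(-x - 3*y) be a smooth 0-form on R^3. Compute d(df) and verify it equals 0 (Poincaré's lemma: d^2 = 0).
d(df) = 0

Step 1: df = sum_i (∂f/∂x_i) dx_i = (y*(-2*x - 3*y)) dx + (x*(-x - 6*y)) dy + (0) dz.
Step 2: Apply d again. Using the 1-form formula, the coefficient of dx ∧ dy in d(df) is ∂^2 f/∂x ∂y - ∂^2 f/∂y ∂x = (-2*x - 6*y) - (-2*x - 6*y) = 0 (equality of mixed partials for smooth f).
Similarly for dx ∧ dz and dy ∧ dz — all coefficients vanish. So d(df) = 0.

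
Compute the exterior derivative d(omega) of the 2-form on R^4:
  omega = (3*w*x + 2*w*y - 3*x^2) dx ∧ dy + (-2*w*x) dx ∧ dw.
d(omega) = (3*x + 2*y) dx ∧ dy ∧ dw

For a 2-form omega = sum_{i<j} g_{ij} dx_i ∧ dx_j, the exterior derivative is
  d(omega) = sum_{i<j} d(g_{ij}) ∧ dx_i ∧ dx_j = sum_{i<j, k} (∂g_{ij}/∂x_k) dx_k ∧ dx_i ∧ dx_j.
Expand each term, using dx_k ∧ dx_i ∧ dx_j = sgn(permutation) dx_{(a)} ∧ dx_{(b)} ∧ dx_{(c)} with (a < b < c) sorted:
  d(3*w*x + 2*w*y - 3*x^2) includes (∂/∂w)(3*w*x + 2*w*y - 3*x^2) dw = (3*x + 2*y) dw, which multiplied by dx ∧ dy gives (3*x + 2*y) dx ∧ dy ∧ dw
Collecting like 3-forms: d(omega) = (3*x + 2*y) dx ∧ dy ∧ dw.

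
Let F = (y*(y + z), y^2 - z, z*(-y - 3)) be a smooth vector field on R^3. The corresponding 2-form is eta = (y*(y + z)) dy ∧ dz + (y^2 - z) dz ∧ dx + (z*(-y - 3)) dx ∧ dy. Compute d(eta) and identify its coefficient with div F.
d(eta) = (y - 3) dx ∧ dy ∧ dz; div F = y - 3

For a 2-form in R^3 of the form above, applying d gives a 3-form with coefficient ∂P/∂x + ∂Q/∂y + ∂R/∂z:
  ∂P/∂x = 0
  ∂Q/∂y = 2*y
  ∂R/∂z = -y - 3
Sum = y - 3, which is exactly div F.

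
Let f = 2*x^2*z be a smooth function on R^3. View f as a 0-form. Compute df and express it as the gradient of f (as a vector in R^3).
df = (4*x*z) dx + (0) dy + (2*x^2) dz; grad f = (4*x*z, 0, 2*x^2)

For a 0-form f, d f = (∂f/∂x) dx + (∂f/∂y) dy + (∂f/∂z) dz. The components of the vector representation are exactly the entries of grad f in Cartesian coordinates:
  ∂f/∂x = 4*x*z
  ∂f/∂y = 0
  ∂f/∂z = 2*x^2.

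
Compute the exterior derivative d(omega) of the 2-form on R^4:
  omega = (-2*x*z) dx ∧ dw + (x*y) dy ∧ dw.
d(omega) = (2*x) dx ∧ dz ∧ dw + (y) dx ∧ dy ∧ dw

For a 2-form omega = sum_{i<j} g_{ij} dx_i ∧ dx_j, the exterior derivative is
  d(omega) = sum_{i<j} d(g_{ij}) ∧ dx_i ∧ dx_j = sum_{i<j, k} (∂g_{ij}/∂x_k) dx_k ∧ dx_i ∧ dx_j.
Expand each term, using dx_k ∧ dx_i ∧ dx_j = sgn(permutation) dx_{(a)} ∧ dx_{(b)} ∧ dx_{(c)} with (a < b < c) sorted:
  d(-2*x*z) includes (∂/∂z)(-2*x*z) dz = (-2*x) dz, which multiplied by dx ∧ dw gives (2*x) dx ∧ dz ∧ dw
  d(x*y) includes (∂/∂x)(x*y) dx = (y) dx, which multiplied by dy ∧ dw gives (y) dx ∧ dy ∧ dw
Collecting like 3-forms: d(omega) = (2*x) dx ∧ dz ∧ dw + (y) dx ∧ dy ∧ dw.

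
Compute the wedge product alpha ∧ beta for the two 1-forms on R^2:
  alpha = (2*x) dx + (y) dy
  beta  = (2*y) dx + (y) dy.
alpha ∧ beta = (2*y*(x - y)) dx ∧ dy

Distribute the wedge, using dx_i ∧ dx_j = -dx_j ∧ dx_i and dx_i ∧ dx_i = 0. For each pair (i, j) with i < j, the coefficient of dx_i ∧ dx_j in alpha ∧ beta is (alpha_i * beta_j - alpha_j * beta_i). Collecting: alpha ∧ beta = (2*y*(x - y)) dx ∧ dy.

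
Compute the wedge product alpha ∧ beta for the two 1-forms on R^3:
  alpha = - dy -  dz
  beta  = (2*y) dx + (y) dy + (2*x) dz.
alpha ∧ beta = (2*y) dx ∧ dy + (-2*x + y) dy ∧ dz + (2*y) dx ∧ dz

Distribute the wedge, using dx_i ∧ dx_j = -dx_j ∧ dx_i and dx_i ∧ dx_i = 0. For each pair (i, j) with i < j, the coefficient of dx_i ∧ dx_j in alpha ∧ beta is (alpha_i * beta_j - alpha_j * beta_i). Collecting: alpha ∧ beta = (2*y) dx ∧ dy + (-2*x + y) dy ∧ dz + (2*y) dx ∧ dz.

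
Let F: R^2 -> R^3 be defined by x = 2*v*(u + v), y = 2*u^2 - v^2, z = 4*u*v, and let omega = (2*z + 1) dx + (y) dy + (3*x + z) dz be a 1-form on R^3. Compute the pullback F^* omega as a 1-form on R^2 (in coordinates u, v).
F^* omega = (8*u^3 + 52*u*v^2 + 24*v^3 + 2*v) du + (52*u^2*v + 56*u*v^2 + 2*u + 2*v^3 + 4*v) dv

Using F^*(f dg) = (f ∘ F) d(g ∘ F), substitute each coordinate x_i by F_i(u, v) in f_i, and replace dx_i by d F_i = (∂F_i/∂u) du + (∂F_i/∂v) dv.
  For the x component: f_1(F) = 8*u*v + 1; d F_1 = (2*v) du + (2*u + 4*v) dv
  For the y component: f_2(F) = 2*u^2 - v^2; d F_2 = (4*u) du + (-2*v) dv
  For the z component: f_3(F) = 2*v*(5*u + 3*v); d F_3 = (4*v) du + (4*u) dv
Combining and collecting du, dv coefficients:
  coeff of du: 8*u^3 + 52*u*v^2 + 24*v^3 + 2*v
  coeff of dv: 52*u^2*v + 56*u*v^2 + 2*u + 2*v^3 + 4*v
F^* omega = (8*u^3 + 52*u*v^2 + 24*v^3 + 2*v) du + (52*u^2*v + 56*u*v^2 + 2*u + 2*v^3 + 4*v) dv.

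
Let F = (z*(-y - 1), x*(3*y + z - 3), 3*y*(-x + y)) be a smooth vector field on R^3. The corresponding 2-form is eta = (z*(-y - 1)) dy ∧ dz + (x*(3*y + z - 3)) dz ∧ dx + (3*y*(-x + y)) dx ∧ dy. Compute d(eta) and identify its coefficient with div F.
d(eta) = (3*x) dx ∧ dy ∧ dz; div F = 3*x

For a 2-form in R^3 of the form above, applying d gives a 3-form with coefficient ∂P/∂x + ∂Q/∂y + ∂R/∂z:
  ∂P/∂x = 0
  ∂Q/∂y = 3*x
  ∂R/∂z = 0
Sum = 3*x, which is exactly div F.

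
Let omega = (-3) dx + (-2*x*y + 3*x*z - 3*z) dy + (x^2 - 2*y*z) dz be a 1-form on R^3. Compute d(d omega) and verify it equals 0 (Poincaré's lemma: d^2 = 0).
d(d omega) = 0

Step 1: d omega = sum_{i<j} (∂f_j/∂x_i - ∂f_i/∂x_j) dx_i ∧ dx_j:
  coeff of dx ∧ dy: -2*y + 3*z
  coeff of dx ∧ dz: 2*x
  coeff of dy ∧ dz: -3*x - 2*z + 3
Step 2: Apply d again to each 2-form coefficient. The only possible 3-form in R^3 is dx ∧ dy ∧ dz, with coefficient
  ∂(coeff of dy∧dz)/∂x - ∂(coeff of dx∧dz)/∂y + ∂(coeff of dx∧dy)/∂z
  = ∂/∂x (-3*x - 2*z + 3) - ∂/∂y (2*x) + ∂/∂z (-2*y + 3*z).
Each of these terms simplifies to sums of mixed partials that cancel in pairs. The result is 0 (by equality of mixed partials for smooth functions — Schwarz / Clairaut).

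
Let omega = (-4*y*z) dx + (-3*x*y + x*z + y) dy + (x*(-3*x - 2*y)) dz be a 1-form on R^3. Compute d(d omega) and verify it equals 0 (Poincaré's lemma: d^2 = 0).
d(d omega) = 0

Step 1: d omega = sum_{i<j} (∂f_j/∂x_i - ∂f_i/∂x_j) dx_i ∧ dx_j:
  coeff of dx ∧ dy: -3*y + 5*z
  coeff of dx ∧ dz: -6*x + 2*y
  coeff of dy ∧ dz: -3*x
Step 2: Apply d again to each 2-form coefficient. The only possible 3-form in R^3 is dx ∧ dy ∧ dz, with coefficient
  ∂(coeff of dy∧dz)/∂x - ∂(coeff of dx∧dz)/∂y + ∂(coeff of dx∧dy)/∂z
  = ∂/∂x (-3*x) - ∂/∂y (-6*x + 2*y) + ∂/∂z (-3*y + 5*z).
Each of these terms simplifies to sums of mixed partials that cancel in pairs. The result is 0 (by equality of mixed partials for smooth functions — Schwarz / Clairaut).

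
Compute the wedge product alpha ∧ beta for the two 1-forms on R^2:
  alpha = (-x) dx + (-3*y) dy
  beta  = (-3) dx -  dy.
alpha ∧ beta = (x - 9*y) dx ∧ dy

Distribute the wedge, using dx_i ∧ dx_j = -dx_j ∧ dx_i and dx_i ∧ dx_i = 0. For each pair (i, j) with i < j, the coefficient of dx_i ∧ dx_j in alpha ∧ beta is (alpha_i * beta_j - alpha_j * beta_i). Collecting: alpha ∧ beta = (x - 9*y) dx ∧ dy.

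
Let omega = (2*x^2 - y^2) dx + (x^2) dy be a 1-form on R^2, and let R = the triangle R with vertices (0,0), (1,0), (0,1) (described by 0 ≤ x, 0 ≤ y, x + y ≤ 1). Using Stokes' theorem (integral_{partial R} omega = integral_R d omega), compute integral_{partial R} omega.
integral_(partial R) omega = 2/3

Stokes: integral_partial_R omega = integral_R d omega with d omega = (∂Q/∂x - ∂P/∂y) dx ∧ dy.
  ∂Q/∂x = 2*x
  ∂P/∂y = -2*y
  integrand = ∂Q/∂x - ∂P/∂y = 2*x + 2*y.
Integrating over R: integral_0^1 integral_0^{1-x} (2*x + 2*y) dy dx = 2/3.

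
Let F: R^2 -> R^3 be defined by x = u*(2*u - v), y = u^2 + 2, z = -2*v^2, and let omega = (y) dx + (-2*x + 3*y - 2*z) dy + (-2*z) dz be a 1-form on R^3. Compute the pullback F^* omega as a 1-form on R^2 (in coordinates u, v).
F^* omega = (2*u^3 + 3*u^2*v + 8*u*v^2 + 20*u - 2*v) du + (-u^3 - 2*u - 16*v^3) dv

Using F^*(f dg) = (f ∘ F) d(g ∘ F), substitute each coordinate x_i by F_i(u, v) in f_i, and replace dx_i by d F_i = (∂F_i/∂u) du + (∂F_i/∂v) dv.
  For the x component: f_1(F) = u^2 + 2; d F_1 = (4*u - v) du + (-u) dv
  For the y component: f_2(F) = -u^2 + 2*u*v + 4*v^2 + 6; d F_2 = (2*u) du + (0) dv
  For the z component: f_3(F) = 4*v^2; d F_3 = (0) du + (-4*v) dv
Combining and collecting du, dv coefficients:
  coeff of du: 2*u^3 + 3*u^2*v + 8*u*v^2 + 20*u - 2*v
  coeff of dv: -u^3 - 2*u - 16*v^3
F^* omega = (2*u^3 + 3*u^2*v + 8*u*v^2 + 20*u - 2*v) du + (-u^3 - 2*u - 16*v^3) dv.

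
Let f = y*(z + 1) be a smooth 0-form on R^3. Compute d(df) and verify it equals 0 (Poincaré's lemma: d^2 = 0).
d(df) = 0

Step 1: df = sum_i (∂f/∂x_i) dx_i = (0) dx + (z + 1) dy + (y) dz.
Step 2: Apply d again. Using the 1-form formula, the coefficient of dx ∧ dy in d(df) is ∂^2 f/∂x ∂y - ∂^2 f/∂y ∂x = (0) - (0) = 0 (equality of mixed partials for smooth f).
Similarly for dx ∧ dz and dy ∧ dz — all coefficients vanish. So d(df) = 0.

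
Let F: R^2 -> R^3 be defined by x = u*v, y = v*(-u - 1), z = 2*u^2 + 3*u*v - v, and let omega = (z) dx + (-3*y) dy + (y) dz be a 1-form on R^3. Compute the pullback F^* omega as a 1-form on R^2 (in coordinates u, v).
F^* omega = (v*(-2*u^2 - 3*u*v - 4*u - 7*v)) du + (2*u^3 - 3*u^2*v - 9*u*v - 2*v) dv

Using F^*(f dg) = (f ∘ F) d(g ∘ F), substitute each coordinate x_i by F_i(u, v) in f_i, and replace dx_i by d F_i = (∂F_i/∂u) du + (∂F_i/∂v) dv.
  For the x component: f_1(F) = 2*u^2 + 3*u*v - v; d F_1 = (v) du + (u) dv
  For the y component: f_2(F) = 3*v*(u + 1); d F_2 = (-v) du + (-u - 1) dv
  For the z component: f_3(F) = v*(-u - 1); d F_3 = (4*u + 3*v) du + (3*u - 1) dv
Combining and collecting du, dv coefficients:
  coeff of du: v*(-2*u^2 - 3*u*v - 4*u - 7*v)
  coeff of dv: 2*u^3 - 3*u^2*v - 9*u*v - 2*v
F^* omega = (v*(-2*u^2 - 3*u*v - 4*u - 7*v)) du + (2*u^3 - 3*u^2*v - 9*u*v - 2*v) dv.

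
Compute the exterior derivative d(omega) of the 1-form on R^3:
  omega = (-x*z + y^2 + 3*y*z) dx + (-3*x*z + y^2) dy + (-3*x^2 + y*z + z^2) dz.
d(omega) = (-2*y - 6*z) dx ∧ dy + (-5*x - 3*y) dx ∧ dz + (3*x + z) dy ∧ dz

For a 1-form omega = sum_i f_i dx_i, the exterior derivative is
  d(omega) = sum_{i < j} (∂f_j/∂x_i - ∂f_i/∂x_j) dx_i ∧ dx_j.
  coefficient of dx ∧ dy: ∂f_2/∂x - ∂f_1/∂y = ∂(-3*x*z + y^2)/∂x - ∂(-x*z + y^2 + 3*y*z)/∂y = -2*y - 6*z
  coefficient of dx ∧ dz: ∂f_3/∂x - ∂f_1/∂z = ∂(-3*x^2 + y*z + z^2)/∂x - ∂(-x*z + y^2 + 3*y*z)/∂z = -5*x - 3*y
  coefficient of dy ∧ dz: ∂f_3/∂y - ∂f_2/∂z = ∂(-3*x^2 + y*z + z^2)/∂y - ∂(-3*x*z + y^2)/∂z = 3*x + z
Assembling: d(omega) = (-2*y - 6*z) dx ∧ dy + (-5*x - 3*y) dx ∧ dz + (3*x + z) dy ∧ dz.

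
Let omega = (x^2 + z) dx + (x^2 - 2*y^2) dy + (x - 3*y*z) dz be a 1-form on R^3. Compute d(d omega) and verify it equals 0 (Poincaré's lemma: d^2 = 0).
d(d omega) = 0

Step 1: d omega = sum_{i<j} (∂f_j/∂x_i - ∂f_i/∂x_j) dx_i ∧ dx_j:
  coeff of dx ∧ dy: 2*x
  coeff of dx ∧ dz: 0
  coeff of dy ∧ dz: -3*z
Step 2: Apply d again to each 2-form coefficient. The only possible 3-form in R^3 is dx ∧ dy ∧ dz, with coefficient
  ∂(coeff of dy∧dz)/∂x - ∂(coeff of dx∧dz)/∂y + ∂(coeff of dx∧dy)/∂z
  = ∂/∂x (-3*z) - ∂/∂y (0) + ∂/∂z (2*x).
Each of these terms simplifies to sums of mixed partials that cancel in pairs. The result is 0 (by equality of mixed partials for smooth functions — Schwarz / Clairaut).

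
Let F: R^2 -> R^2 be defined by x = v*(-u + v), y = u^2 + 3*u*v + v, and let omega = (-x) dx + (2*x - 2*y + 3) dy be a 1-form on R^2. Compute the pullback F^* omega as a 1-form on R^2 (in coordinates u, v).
F^* omega = (-4*u^3 - 22*u^2*v - 21*u*v^2 - 4*u*v + 6*u + 7*v^3 - 6*v^2 + 9*v) du + (-6*u^3 - 25*u^2*v - 2*u^2 + 9*u*v^2 - 14*u*v + 9*u - 2*v^3 + 2*v^2 - 2*v + 3) dv

Using F^*(f dg) = (f ∘ F) d(g ∘ F), substitute each coordinate x_i by F_i(u, v) in f_i, and replace dx_i by d F_i = (∂F_i/∂u) du + (∂F_i/∂v) dv.
  For the x component: f_1(F) = v*(u - v); d F_1 = (-v) du + (-u + 2*v) dv
  For the y component: f_2(F) = -2*u^2 - 8*u*v + 2*v^2 - 2*v + 3; d F_2 = (2*u + 3*v) du + (3*u + 1) dv
Combining and collecting du, dv coefficients:
  coeff of du: -4*u^3 - 22*u^2*v - 21*u*v^2 - 4*u*v + 6*u + 7*v^3 - 6*v^2 + 9*v
  coeff of dv: -6*u^3 - 25*u^2*v - 2*u^2 + 9*u*v^2 - 14*u*v + 9*u - 2*v^3 + 2*v^2 - 2*v + 3
F^* omega = (-4*u^3 - 22*u^2*v - 21*u*v^2 - 4*u*v + 6*u + 7*v^3 - 6*v^2 + 9*v) du + (-6*u^3 - 25*u^2*v - 2*u^2 + 9*u*v^2 - 14*u*v + 9*u - 2*v^3 + 2*v^2 - 2*v + 3) dv.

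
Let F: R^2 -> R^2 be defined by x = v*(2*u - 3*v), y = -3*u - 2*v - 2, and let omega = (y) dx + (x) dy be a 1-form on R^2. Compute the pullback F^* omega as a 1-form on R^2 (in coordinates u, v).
F^* omega = (v*(-12*u + 5*v - 4)) du + (-6*u^2 + 10*u*v - 4*u + 18*v^2 + 12*v) dv

Using F^*(f dg) = (f ∘ F) d(g ∘ F), substitute each coordinate x_i by F_i(u, v) in f_i, and replace dx_i by d F_i = (∂F_i/∂u) du + (∂F_i/∂v) dv.
  For the x component: f_1(F) = -3*u - 2*v - 2; d F_1 = (2*v) du + (2*u - 6*v) dv
  For the y component: f_2(F) = v*(2*u - 3*v); d F_2 = (-3) du + (-2) dv
Combining and collecting du, dv coefficients:
  coeff of du: v*(-12*u + 5*v - 4)
  coeff of dv: -6*u^2 + 10*u*v - 4*u + 18*v^2 + 12*v
F^* omega = (v*(-12*u + 5*v - 4)) du + (-6*u^2 + 10*u*v - 4*u + 18*v^2 + 12*v) dv.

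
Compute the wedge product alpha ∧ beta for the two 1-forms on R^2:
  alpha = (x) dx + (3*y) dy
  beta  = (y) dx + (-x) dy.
alpha ∧ beta = (-x^2 - 3*y^2) dx ∧ dy

Distribute the wedge, using dx_i ∧ dx_j = -dx_j ∧ dx_i and dx_i ∧ dx_i = 0. For each pair (i, j) with i < j, the coefficient of dx_i ∧ dx_j in alpha ∧ beta is (alpha_i * beta_j - alpha_j * beta_i). Collecting: alpha ∧ beta = (-x^2 - 3*y^2) dx ∧ dy.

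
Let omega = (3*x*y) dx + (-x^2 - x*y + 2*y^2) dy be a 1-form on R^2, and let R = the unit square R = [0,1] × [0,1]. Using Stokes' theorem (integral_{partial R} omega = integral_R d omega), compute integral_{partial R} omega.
integral_(partial R) omega = -3

Stokes: integral_partial_R omega = integral_R d omega with d omega = (∂Q/∂x - ∂P/∂y) dx ∧ dy.
  ∂Q/∂x = -2*x - y
  ∂P/∂y = 3*x
  integrand = ∂Q/∂x - ∂P/∂y = -5*x - y.
Integrating over R: integral_0^1 integral_0^1 (-5*x - y) dx dy = -3.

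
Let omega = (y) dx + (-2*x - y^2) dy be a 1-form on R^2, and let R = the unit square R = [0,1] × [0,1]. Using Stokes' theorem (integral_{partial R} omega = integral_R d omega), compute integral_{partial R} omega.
integral_(partial R) omega = -3

Stokes: integral_partial_R omega = integral_R d omega with d omega = (∂Q/∂x - ∂P/∂y) dx ∧ dy.
  ∂Q/∂x = -2
  ∂P/∂y = 1
  integrand = ∂Q/∂x - ∂P/∂y = -3.
Integrating over R: integral_0^1 integral_0^1 (-3) dx dy = -3.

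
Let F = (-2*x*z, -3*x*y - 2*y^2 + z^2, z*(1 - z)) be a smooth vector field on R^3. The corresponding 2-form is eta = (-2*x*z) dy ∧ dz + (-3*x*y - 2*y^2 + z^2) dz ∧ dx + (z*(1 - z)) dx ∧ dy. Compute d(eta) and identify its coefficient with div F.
d(eta) = (-3*x - 4*y - 4*z + 1) dx ∧ dy ∧ dz; div F = -3*x - 4*y - 4*z + 1

For a 2-form in R^3 of the form above, applying d gives a 3-form with coefficient ∂P/∂x + ∂Q/∂y + ∂R/∂z:
  ∂P/∂x = -2*z
  ∂Q/∂y = -3*x - 4*y
  ∂R/∂z = 1 - 2*z
Sum = -3*x - 4*y - 4*z + 1, which is exactly div F.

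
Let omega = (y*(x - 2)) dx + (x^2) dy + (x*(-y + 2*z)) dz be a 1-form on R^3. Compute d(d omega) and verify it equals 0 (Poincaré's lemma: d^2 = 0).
d(d omega) = 0

Step 1: d omega = sum_{i<j} (∂f_j/∂x_i - ∂f_i/∂x_j) dx_i ∧ dx_j:
  coeff of dx ∧ dy: x + 2
  coeff of dx ∧ dz: -y + 2*z
  coeff of dy ∧ dz: -x
Step 2: Apply d again to each 2-form coefficient. The only possible 3-form in R^3 is dx ∧ dy ∧ dz, with coefficient
  ∂(coeff of dy∧dz)/∂x - ∂(coeff of dx∧dz)/∂y + ∂(coeff of dx∧dy)/∂z
  = ∂/∂x (-x) - ∂/∂y (-y + 2*z) + ∂/∂z (x + 2).
Each of these terms simplifies to sums of mixed partials that cancel in pairs. The result is 0 (by equality of mixed partials for smooth functions — Schwarz / Clairaut).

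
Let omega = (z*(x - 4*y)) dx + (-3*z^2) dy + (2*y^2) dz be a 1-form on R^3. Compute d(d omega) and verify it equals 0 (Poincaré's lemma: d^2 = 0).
d(d omega) = 0

Step 1: d omega = sum_{i<j} (∂f_j/∂x_i - ∂f_i/∂x_j) dx_i ∧ dx_j:
  coeff of dx ∧ dy: 4*z
  coeff of dx ∧ dz: -x + 4*y
  coeff of dy ∧ dz: 4*y + 6*z
Step 2: Apply d again to each 2-form coefficient. The only possible 3-form in R^3 is dx ∧ dy ∧ dz, with coefficient
  ∂(coeff of dy∧dz)/∂x - ∂(coeff of dx∧dz)/∂y + ∂(coeff of dx∧dy)/∂z
  = ∂/∂x (4*y + 6*z) - ∂/∂y (-x + 4*y) + ∂/∂z (4*z).
Each of these terms simplifies to sums of mixed partials that cancel in pairs. The result is 0 (by equality of mixed partials for smooth functions — Schwarz / Clairaut).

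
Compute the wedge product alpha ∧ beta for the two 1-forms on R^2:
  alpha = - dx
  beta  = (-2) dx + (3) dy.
alpha ∧ beta = (-3) dx ∧ dy

Distribute the wedge, using dx_i ∧ dx_j = -dx_j ∧ dx_i and dx_i ∧ dx_i = 0. For each pair (i, j) with i < j, the coefficient of dx_i ∧ dx_j in alpha ∧ beta is (alpha_i * beta_j - alpha_j * beta_i). Collecting: alpha ∧ beta = (-3) dx ∧ dy.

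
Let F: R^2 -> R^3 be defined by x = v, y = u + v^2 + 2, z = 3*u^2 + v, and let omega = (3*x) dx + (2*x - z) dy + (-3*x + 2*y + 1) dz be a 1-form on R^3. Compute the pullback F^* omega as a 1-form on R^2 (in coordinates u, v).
F^* omega = (9*u^2 + 12*u*v^2 - 18*u*v + 30*u + v) du + (-6*u^2*v + 2*u + 4*v^2 + 5) dv

Using F^*(f dg) = (f ∘ F) d(g ∘ F), substitute each coordinate x_i by F_i(u, v) in f_i, and replace dx_i by d F_i = (∂F_i/∂u) du + (∂F_i/∂v) dv.
  For the x component: f_1(F) = 3*v; d F_1 = (0) du + (1) dv
  For the y component: f_2(F) = -3*u^2 + v; d F_2 = (1) du + (2*v) dv
  For the z component: f_3(F) = 2*u + 2*v^2 - 3*v + 5; d F_3 = (6*u) du + (1) dv
Combining and collecting du, dv coefficients:
  coeff of du: 9*u^2 + 12*u*v^2 - 18*u*v + 30*u + v
  coeff of dv: -6*u^2*v + 2*u + 4*v^2 + 5
F^* omega = (9*u^2 + 12*u*v^2 - 18*u*v + 30*u + v) du + (-6*u^2*v + 2*u + 4*v^2 + 5) dv.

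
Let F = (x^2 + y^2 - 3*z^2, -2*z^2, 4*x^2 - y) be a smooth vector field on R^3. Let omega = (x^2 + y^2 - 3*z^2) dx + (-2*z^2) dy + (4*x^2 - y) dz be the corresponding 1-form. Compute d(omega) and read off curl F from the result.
d(omega) = (4*z - 1) dy ∧ dz + (-8*x - 6*z) dz ∧ dx + (-2*y) dx ∧ dy; curl F = (4*z - 1, -8*x - 6*z, -2*y)

d omega = sum_{i<j} (∂f_j/∂x_i - ∂f_i/∂x_j) dx_i ∧ dx_j. Under the identification (dy ∧ dz, dz ∧ dx, dx ∧ dy) ↔ (e_x, e_y, e_z), the coefficients are exactly the components of curl F. Compute:
  ∂R/∂y - ∂Q/∂z = (-1) - (-4*z) = 4*z - 1
  ∂P/∂z - ∂R/∂x = (-6*z) - (8*x) = -8*x - 6*z
  ∂Q/∂x - ∂P/∂y = (0) - (2*y) = -2*y.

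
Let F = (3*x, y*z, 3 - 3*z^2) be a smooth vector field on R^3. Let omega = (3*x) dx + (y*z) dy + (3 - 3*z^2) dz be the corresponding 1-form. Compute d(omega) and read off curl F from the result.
d(omega) = (-y) dy ∧ dz + (0) dz ∧ dx + (0) dx ∧ dy; curl F = (-y, 0, 0)

d omega = sum_{i<j} (∂f_j/∂x_i - ∂f_i/∂x_j) dx_i ∧ dx_j. Under the identification (dy ∧ dz, dz ∧ dx, dx ∧ dy) ↔ (e_x, e_y, e_z), the coefficients are exactly the components of curl F. Compute:
  ∂R/∂y - ∂Q/∂z = (0) - (y) = -y
  ∂P/∂z - ∂R/∂x = (0) - (0) = 0
  ∂Q/∂x - ∂P/∂y = (0) - (0) = 0.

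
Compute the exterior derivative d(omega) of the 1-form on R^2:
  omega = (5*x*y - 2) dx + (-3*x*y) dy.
d(omega) = (-5*x - 3*y) dx ∧ dy

For a 1-form omega = sum_i f_i dx_i, the exterior derivative is
  d(omega) = sum_{i < j} (∂f_j/∂x_i - ∂f_i/∂x_j) dx_i ∧ dx_j.
  coefficient of dx ∧ dy: ∂f_2/∂x - ∂f_1/∂y = ∂(-3*x*y)/∂x - ∂(5*x*y - 2)/∂y = -5*x - 3*y
Assembling: d(omega) = (-5*x - 3*y) dx ∧ dy.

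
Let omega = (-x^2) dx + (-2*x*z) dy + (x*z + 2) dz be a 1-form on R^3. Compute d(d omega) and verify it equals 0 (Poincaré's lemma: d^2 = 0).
d(d omega) = 0

Step 1: d omega = sum_{i<j} (∂f_j/∂x_i - ∂f_i/∂x_j) dx_i ∧ dx_j:
  coeff of dx ∧ dy: -2*z
  coeff of dx ∧ dz: z
  coeff of dy ∧ dz: 2*x
Step 2: Apply d again to each 2-form coefficient. The only possible 3-form in R^3 is dx ∧ dy ∧ dz, with coefficient
  ∂(coeff of dy∧dz)/∂x - ∂(coeff of dx∧dz)/∂y + ∂(coeff of dx∧dy)/∂z
  = ∂/∂x (2*x) - ∂/∂y (z) + ∂/∂z (-2*z).
Each of these terms simplifies to sums of mixed partials that cancel in pairs. The result is 0 (by equality of mixed partials for smooth functions — Schwarz / Clairaut).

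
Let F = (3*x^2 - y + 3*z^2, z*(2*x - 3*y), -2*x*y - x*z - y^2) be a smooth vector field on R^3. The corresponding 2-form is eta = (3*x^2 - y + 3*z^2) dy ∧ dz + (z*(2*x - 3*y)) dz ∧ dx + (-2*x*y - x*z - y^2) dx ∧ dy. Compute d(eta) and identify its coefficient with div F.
d(eta) = (5*x - 3*z) dx ∧ dy ∧ dz; div F = 5*x - 3*z

For a 2-form in R^3 of the form above, applying d gives a 3-form with coefficient ∂P/∂x + ∂Q/∂y + ∂R/∂z:
  ∂P/∂x = 6*x
  ∂Q/∂y = -3*z
  ∂R/∂z = -x
Sum = 5*x - 3*z, which is exactly div F.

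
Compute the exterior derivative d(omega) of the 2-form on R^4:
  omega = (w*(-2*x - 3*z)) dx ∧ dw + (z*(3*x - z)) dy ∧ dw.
d(omega) = (3*w) dx ∧ dz ∧ dw + (3*z) dx ∧ dy ∧ dw + (-3*x + 2*z) dy ∧ dz ∧ dw

For a 2-form omega = sum_{i<j} g_{ij} dx_i ∧ dx_j, the exterior derivative is
  d(omega) = sum_{i<j} d(g_{ij}) ∧ dx_i ∧ dx_j = sum_{i<j, k} (∂g_{ij}/∂x_k) dx_k ∧ dx_i ∧ dx_j.
Expand each term, using dx_k ∧ dx_i ∧ dx_j = sgn(permutation) dx_{(a)} ∧ dx_{(b)} ∧ dx_{(c)} with (a < b < c) sorted:
  d(w*(-2*x - 3*z)) includes (∂/∂z)(w*(-2*x - 3*z)) dz = (-3*w) dz, which multiplied by dx ∧ dw gives (3*w) dx ∧ dz ∧ dw
  d(z*(3*x - z)) includes (∂/∂x)(z*(3*x - z)) dx = (3*z) dx, which multiplied by dy ∧ dw gives (3*z) dx ∧ dy ∧ dw
  d(z*(3*x - z)) includes (∂/∂z)(z*(3*x - z)) dz = (3*x - 2*z) dz, which multiplied by dy ∧ dw gives (-3*x + 2*z) dy ∧ dz ∧ dw
Collecting like 3-forms: d(omega) = (3*w) dx ∧ dz ∧ dw + (3*z) dx ∧ dy ∧ dw + (-3*x + 2*z) dy ∧ dz ∧ dw.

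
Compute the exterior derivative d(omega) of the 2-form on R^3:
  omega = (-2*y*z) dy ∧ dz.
d(omega) = 0

For a 2-form omega = sum_{i<j} g_{ij} dx_i ∧ dx_j, the exterior derivative is
  d(omega) = sum_{i<j} d(g_{ij}) ∧ dx_i ∧ dx_j = sum_{i<j, k} (∂g_{ij}/∂x_k) dx_k ∧ dx_i ∧ dx_j.
Expand each term, using dx_k ∧ dx_i ∧ dx_j = sgn(permutation) dx_{(a)} ∧ dx_{(b)} ∧ dx_{(c)} with (a < b < c) sorted:

Collecting like 3-forms: d(omega) = 0.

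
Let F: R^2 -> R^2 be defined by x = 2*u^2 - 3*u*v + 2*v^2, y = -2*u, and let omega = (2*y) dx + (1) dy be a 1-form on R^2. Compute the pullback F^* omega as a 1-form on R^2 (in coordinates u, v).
F^* omega = (-16*u^2 + 12*u*v - 2) du + (4*u*(3*u - 4*v)) dv

Using F^*(f dg) = (f ∘ F) d(g ∘ F), substitute each coordinate x_i by F_i(u, v) in f_i, and replace dx_i by d F_i = (∂F_i/∂u) du + (∂F_i/∂v) dv.
  For the x component: f_1(F) = -4*u; d F_1 = (4*u - 3*v) du + (-3*u + 4*v) dv
  For the y component: f_2(F) = 1; d F_2 = (-2) du + (0) dv
Combining and collecting du, dv coefficients:
  coeff of du: -16*u^2 + 12*u*v - 2
  coeff of dv: 4*u*(3*u - 4*v)
F^* omega = (-16*u^2 + 12*u*v - 2) du + (4*u*(3*u - 4*v)) dv.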